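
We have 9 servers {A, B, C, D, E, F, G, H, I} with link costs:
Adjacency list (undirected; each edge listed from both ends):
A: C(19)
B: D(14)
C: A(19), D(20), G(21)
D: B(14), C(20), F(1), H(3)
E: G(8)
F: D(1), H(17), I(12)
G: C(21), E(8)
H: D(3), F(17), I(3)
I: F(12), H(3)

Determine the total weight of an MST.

Prim, starting at C.
Step 1: frontier [A-C 19, C-D 20, C-G 21] → take A-C (19); add A.
Step 2: frontier [C-D 20, C-G 21] → take C-D (20); add D.
Step 3: frontier [C-G 21, D-F 1, D-H 3, B-D 14] → take D-F (1); add F.
Step 4: frontier [C-G 21, D-H 3, B-D 14, F-I 12, F-H 17] → take D-H (3); add H.
Step 5: frontier [C-G 21, B-D 14, F-I 12, H-I 3] → take H-I (3); add I.
Step 6: frontier [C-G 21, B-D 14] → take B-D (14); add B.
Step 7: frontier [C-G 21] → take C-G (21); add G.
Step 8: frontier [E-G 8] → take E-G (8); add E.
MST edges: A-C, C-D, D-F, D-H, H-I, B-D, C-G, E-G; total weight 19+20+1+3+3+14+21+8 = 89.

89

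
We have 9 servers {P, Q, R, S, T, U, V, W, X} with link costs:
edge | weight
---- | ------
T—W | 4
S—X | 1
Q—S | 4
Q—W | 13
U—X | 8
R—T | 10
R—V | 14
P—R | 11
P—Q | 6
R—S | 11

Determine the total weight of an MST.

Prim's algorithm from Q:
Step 1: frontier [Q—S 4, P—Q 6, Q—W 13] → take Q—S (4); add S.
Step 2: frontier [P—Q 6, Q—W 13, S—X 1, R—S 11] → take S—X (1); add X.
Step 3: frontier [P—Q 6, Q—W 13, R—S 11, U—X 8] → take P—Q (6); add P.
Step 4: frontier [P—R 11, Q—W 13, R—S 11, U—X 8] → take U—X (8); add U.
Step 5: frontier [P—R 11, Q—W 13, R—S 11] → take P—R (11); add R.
Step 6: frontier [Q—W 13, R—T 10, R—V 14] → take R—T (10); add T.
Step 7: frontier [Q—W 13, R—V 14, T—W 4] → take T—W (4); add W.
Step 8: frontier [R—V 14] → take R—V (14); add V.
MST edges: Q—S, S—X, P—Q, U—X, P—R, R—T, T—W, R—V; total weight 4+1+6+8+11+10+4+14 = 58.

58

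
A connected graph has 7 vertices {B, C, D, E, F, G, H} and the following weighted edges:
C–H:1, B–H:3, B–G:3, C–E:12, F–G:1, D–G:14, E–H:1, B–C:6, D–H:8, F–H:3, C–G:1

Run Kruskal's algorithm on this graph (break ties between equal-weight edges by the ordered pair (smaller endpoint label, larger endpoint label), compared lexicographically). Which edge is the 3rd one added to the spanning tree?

Sort edges by weight, then run Kruskal:
C–G (1): add — endpoints in different components.
C–H (1): add — endpoints in different components.
E–H (1): add — endpoints in different components.
F–G (1): add — endpoints in different components.
B–G (3): add — endpoints in different components.
B–H (3): skip — B and H already connected.
F–H (3): skip — F and H already connected.
B–C (6): skip — B and C already connected.
D–H (8): add — endpoints in different components.
The 3rd edge added is E–H.

E-H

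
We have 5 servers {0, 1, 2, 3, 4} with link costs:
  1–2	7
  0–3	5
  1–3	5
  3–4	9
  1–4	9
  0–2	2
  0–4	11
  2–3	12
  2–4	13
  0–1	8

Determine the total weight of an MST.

21

Kruskal: consider edges lightest-first.
0–2 (2): add — endpoints in different components.
0–3 (5): add — endpoints in different components.
1–3 (5): add — endpoints in different components.
1–2 (7): skip — 1 and 2 already connected.
0–1 (8): skip — 0 and 1 already connected.
1–4 (9): add — endpoints in different components.
MST edges: 0–2, 0–3, 1–3, 1–4; total weight 2+5+5+9 = 21.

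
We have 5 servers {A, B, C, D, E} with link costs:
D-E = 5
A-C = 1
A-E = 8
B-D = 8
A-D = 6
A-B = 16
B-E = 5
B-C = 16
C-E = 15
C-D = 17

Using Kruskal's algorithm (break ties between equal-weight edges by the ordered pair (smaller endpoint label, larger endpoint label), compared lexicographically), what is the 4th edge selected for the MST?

Kruskal: consider edges lightest-first.
A-C (1): add. Components now {A,C} {B} {D} {E}
B-E (5): add. Components now {A,C} {B,E} {D}
D-E (5): add. Components now {A,C} {B,D,E}
A-D (6): add. Components now {A,B,C,D,E}
The 4th edge added is A-D.

A-D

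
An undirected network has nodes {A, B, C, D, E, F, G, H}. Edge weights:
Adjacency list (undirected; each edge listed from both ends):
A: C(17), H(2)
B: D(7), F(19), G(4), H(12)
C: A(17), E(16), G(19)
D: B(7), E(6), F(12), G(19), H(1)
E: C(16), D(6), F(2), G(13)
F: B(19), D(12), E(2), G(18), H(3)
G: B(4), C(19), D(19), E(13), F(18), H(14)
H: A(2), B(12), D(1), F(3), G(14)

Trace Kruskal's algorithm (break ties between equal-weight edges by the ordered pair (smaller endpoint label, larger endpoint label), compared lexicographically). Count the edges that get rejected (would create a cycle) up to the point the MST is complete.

Kruskal: consider edges lightest-first.
D—H (1): add — endpoints in different components.
A—H (2): add — endpoints in different components.
E—F (2): add — endpoints in different components.
F—H (3): add — endpoints in different components.
B—G (4): add — endpoints in different components.
D—E (6): skip — D and E already connected.
B—D (7): add — endpoints in different components.
B—H (12): skip — B and H already connected.
D—F (12): skip — D and F already connected.
E—G (13): skip — E and G already connected.
G—H (14): skip — G and H already connected.
C—E (16): add — endpoints in different components.
Edges rejected before the tree was complete: 5.

5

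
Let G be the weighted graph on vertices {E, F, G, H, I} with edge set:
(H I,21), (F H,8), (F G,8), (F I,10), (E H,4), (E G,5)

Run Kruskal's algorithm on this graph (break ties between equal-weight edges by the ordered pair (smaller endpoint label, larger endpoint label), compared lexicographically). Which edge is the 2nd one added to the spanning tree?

Kruskal: consider edges lightest-first.
E H (4): add. Components now {E,H} {F} {G} {I}
E G (5): add. Components now {E,G,H} {F} {I}
F G (8): add. Components now {E,F,G,H} {I}
F H (8): skip — F and H already connected.
F I (10): add. Components now {E,F,G,H,I}
The 2nd edge added is E G.

E-G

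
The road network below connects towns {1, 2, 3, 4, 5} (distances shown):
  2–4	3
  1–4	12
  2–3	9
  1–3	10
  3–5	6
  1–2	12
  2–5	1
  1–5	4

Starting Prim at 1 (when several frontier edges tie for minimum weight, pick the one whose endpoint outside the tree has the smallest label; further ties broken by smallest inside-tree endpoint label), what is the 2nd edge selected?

2-5

Prim, starting at 1.
Step 1: cheapest edge leaving the tree is 1–5 (4); add 5.
Step 2: cheapest edge leaving the tree is 2–5 (1); add 2.
Step 3: cheapest edge leaving the tree is 2–4 (3); add 4.
Step 4: cheapest edge leaving the tree is 3–5 (6); add 3.
The 2nd edge added is 2–5.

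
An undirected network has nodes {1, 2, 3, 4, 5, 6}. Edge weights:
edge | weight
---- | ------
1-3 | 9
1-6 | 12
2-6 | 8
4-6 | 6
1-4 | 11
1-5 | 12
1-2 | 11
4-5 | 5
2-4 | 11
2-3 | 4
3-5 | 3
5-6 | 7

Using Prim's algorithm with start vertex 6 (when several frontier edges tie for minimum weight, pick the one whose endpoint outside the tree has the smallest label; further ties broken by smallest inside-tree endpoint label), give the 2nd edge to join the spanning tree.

4-5

Prim's algorithm from 6:
Step 1: frontier [4-6 6, 5-6 7, 2-6 8, 1-6 12] → take 4-6 (6); add 4.
Step 2: frontier [4-5 5, 1-4 11, 2-4 11, 5-6 7, 2-6 8, 1-6 12] → take 4-5 (5); add 5.
Step 3: frontier [1-4 11, 2-4 11, 3-5 3, 1-5 12, 2-6 8, 1-6 12] → take 3-5 (3); add 3.
Step 4: frontier [2-3 4, 1-3 9, 1-4 11, 2-4 11, 1-5 12, 2-6 8, 1-6 12] → take 2-3 (4); add 2.
Step 5: frontier [1-2 11, 1-3 9, 1-4 11, 1-5 12, 1-6 12] → take 1-3 (9); add 1.
The 2nd edge added is 4-5.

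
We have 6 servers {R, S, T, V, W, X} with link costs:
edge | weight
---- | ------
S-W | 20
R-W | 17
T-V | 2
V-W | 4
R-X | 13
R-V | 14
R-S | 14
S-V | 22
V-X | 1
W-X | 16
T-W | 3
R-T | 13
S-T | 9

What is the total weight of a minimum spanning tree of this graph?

Grow the tree from W using Prim:
Step 1: frontier [T-W 3, V-W 4, W-X 16, R-W 17, S-W 20] → take T-W (3); add T.
Step 2: frontier [T-V 2, S-T 9, R-T 13, V-W 4, W-X 16, R-W 17, S-W 20] → take T-V (2); add V.
Step 3: frontier [S-T 9, R-T 13, V-X 1, R-V 14, S-V 22, W-X 16, R-W 17, S-W 20] → take V-X (1); add X.
Step 4: frontier [S-T 9, R-T 13, R-V 14, S-V 22, R-W 17, S-W 20, R-X 13] → take S-T (9); add S.
Step 5: frontier [R-S 14, R-T 13, R-V 14, R-W 17, R-X 13] → take R-T (13); add R.
MST edges: T-W, T-V, V-X, S-T, R-T; total weight 3+2+1+9+13 = 28.

28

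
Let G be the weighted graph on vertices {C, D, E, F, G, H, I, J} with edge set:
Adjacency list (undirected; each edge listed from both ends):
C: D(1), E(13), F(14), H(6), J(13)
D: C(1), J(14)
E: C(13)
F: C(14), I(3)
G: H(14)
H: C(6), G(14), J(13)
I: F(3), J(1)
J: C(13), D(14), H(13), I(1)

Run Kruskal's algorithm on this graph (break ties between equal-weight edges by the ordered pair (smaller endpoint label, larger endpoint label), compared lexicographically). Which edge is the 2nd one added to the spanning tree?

Sort edges by weight, then run Kruskal:
C D (1): add — endpoints in different components.
I J (1): add — endpoints in different components.
F I (3): add — endpoints in different components.
C H (6): add — endpoints in different components.
C E (13): add — endpoints in different components.
C J (13): add — endpoints in different components.
H J (13): skip — H and J already connected.
C F (14): skip — C and F already connected.
D J (14): skip — D and J already connected.
G H (14): add — endpoints in different components.
The 2nd edge added is I J.

I-J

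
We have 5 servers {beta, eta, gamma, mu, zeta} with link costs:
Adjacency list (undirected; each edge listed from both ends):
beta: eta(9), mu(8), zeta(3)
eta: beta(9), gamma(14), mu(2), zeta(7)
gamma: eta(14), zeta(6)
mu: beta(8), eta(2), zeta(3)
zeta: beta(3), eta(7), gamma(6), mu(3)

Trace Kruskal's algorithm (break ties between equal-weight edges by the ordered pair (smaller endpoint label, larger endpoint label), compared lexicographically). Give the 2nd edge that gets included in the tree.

Kruskal's algorithm — process edges by increasing weight (ties by edge label):
eta—mu (2): add — endpoints in different components.
beta—zeta (3): add — endpoints in different components.
mu—zeta (3): add — endpoints in different components.
gamma—zeta (6): add — endpoints in different components.
The 2nd edge added is beta—zeta.

beta-zeta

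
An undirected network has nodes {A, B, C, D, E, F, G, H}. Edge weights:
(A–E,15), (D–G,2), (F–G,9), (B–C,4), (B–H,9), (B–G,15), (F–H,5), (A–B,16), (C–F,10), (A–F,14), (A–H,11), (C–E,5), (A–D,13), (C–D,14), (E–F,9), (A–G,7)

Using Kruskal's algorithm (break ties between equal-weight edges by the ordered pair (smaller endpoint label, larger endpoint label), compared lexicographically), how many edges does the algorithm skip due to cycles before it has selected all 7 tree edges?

Kruskal: consider edges lightest-first.
D–G (2): add — endpoints in different components.
B–C (4): add — endpoints in different components.
C–E (5): add — endpoints in different components.
F–H (5): add — endpoints in different components.
A–G (7): add — endpoints in different components.
B–H (9): add — endpoints in different components.
E–F (9): skip — E and F already connected.
F–G (9): add — endpoints in different components.
Edges rejected before the tree was complete: 1.

1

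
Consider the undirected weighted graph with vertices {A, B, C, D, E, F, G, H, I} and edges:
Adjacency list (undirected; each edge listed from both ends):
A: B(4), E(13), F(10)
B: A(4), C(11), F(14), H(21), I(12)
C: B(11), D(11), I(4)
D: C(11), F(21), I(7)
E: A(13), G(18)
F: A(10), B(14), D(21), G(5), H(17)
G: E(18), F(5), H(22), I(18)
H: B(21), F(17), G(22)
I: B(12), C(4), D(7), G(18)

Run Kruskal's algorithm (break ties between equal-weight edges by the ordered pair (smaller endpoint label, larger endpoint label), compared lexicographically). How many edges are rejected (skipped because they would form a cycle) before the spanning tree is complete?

Kruskal: consider edges lightest-first.
A–B (4): add — endpoints in different components.
C–I (4): add — endpoints in different components.
F–G (5): add — endpoints in different components.
D–I (7): add — endpoints in different components.
A–F (10): add — endpoints in different components.
B–C (11): add — endpoints in different components.
C–D (11): skip — C and D already connected.
B–I (12): skip — B and I already connected.
A–E (13): add — endpoints in different components.
B–F (14): skip — B and F already connected.
F–H (17): add — endpoints in different components.
Edges rejected before the tree was complete: 3.

3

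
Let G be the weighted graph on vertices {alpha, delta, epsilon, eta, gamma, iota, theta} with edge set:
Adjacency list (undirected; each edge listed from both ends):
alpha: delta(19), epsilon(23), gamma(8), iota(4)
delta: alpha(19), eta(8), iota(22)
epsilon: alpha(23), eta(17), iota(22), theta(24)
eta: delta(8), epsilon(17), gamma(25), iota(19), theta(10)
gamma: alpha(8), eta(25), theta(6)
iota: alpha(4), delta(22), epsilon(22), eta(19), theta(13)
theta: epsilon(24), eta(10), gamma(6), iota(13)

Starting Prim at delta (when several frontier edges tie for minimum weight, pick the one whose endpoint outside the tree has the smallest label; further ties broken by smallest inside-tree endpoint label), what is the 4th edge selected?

Prim's algorithm from delta:
Step 1: frontier [delta eta 8, alpha delta 19, delta iota 22] → take delta eta (8); add eta.
Step 2: frontier [alpha delta 19, delta iota 22, eta theta 10, epsilon eta 17, eta iota 19, eta gamma 25] → take eta theta (10); add theta.
Step 3: frontier [alpha delta 19, delta iota 22, epsilon eta 17, eta iota 19, eta gamma 25, gamma theta 6, iota theta 13, epsilon theta 24] → take gamma theta (6); add gamma.
Step 4: frontier [alpha delta 19, delta iota 22, epsilon eta 17, eta iota 19, alpha gamma 8, iota theta 13, epsilon theta 24] → take alpha gamma (8); add alpha.
Step 5: frontier [alpha iota 4, alpha epsilon 23, delta iota 22, epsilon eta 17, eta iota 19, iota theta 13, epsilon theta 24] → take alpha iota (4); add iota.
Step 6: frontier [alpha epsilon 23, epsilon eta 17, epsilon iota 22, epsilon theta 24] → take epsilon eta (17); add epsilon.
The 4th edge added is alpha gamma.

alpha-gamma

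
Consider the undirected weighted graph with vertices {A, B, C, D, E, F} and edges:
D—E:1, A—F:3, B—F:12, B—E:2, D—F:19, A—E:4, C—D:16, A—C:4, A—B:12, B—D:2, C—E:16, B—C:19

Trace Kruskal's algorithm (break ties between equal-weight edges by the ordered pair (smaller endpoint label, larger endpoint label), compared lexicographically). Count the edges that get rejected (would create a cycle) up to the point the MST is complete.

1

Sort edges by weight, then run Kruskal:
D—E (1): add. Components now {A} {B} {C} {D,E} {F}
B—D (2): add. Components now {A} {B,D,E} {C} {F}
B—E (2): skip — B and E already connected.
A—F (3): add. Components now {A,F} {B,D,E} {C}
A—C (4): add. Components now {A,C,F} {B,D,E}
A—E (4): add. Components now {A,B,C,D,E,F}
Edges rejected before the tree was complete: 1.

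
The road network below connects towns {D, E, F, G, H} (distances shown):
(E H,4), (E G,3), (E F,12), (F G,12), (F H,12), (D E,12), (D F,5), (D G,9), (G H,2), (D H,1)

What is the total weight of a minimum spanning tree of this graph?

Prim's algorithm from G:
Step 1: cheapest edge leaving the tree is G H (2); add H.
Step 2: cheapest edge leaving the tree is D H (1); add D.
Step 3: cheapest edge leaving the tree is E G (3); add E.
Step 4: cheapest edge leaving the tree is D F (5); add F.
MST edges: G H, D H, E G, D F; total weight 2+1+3+5 = 11.

11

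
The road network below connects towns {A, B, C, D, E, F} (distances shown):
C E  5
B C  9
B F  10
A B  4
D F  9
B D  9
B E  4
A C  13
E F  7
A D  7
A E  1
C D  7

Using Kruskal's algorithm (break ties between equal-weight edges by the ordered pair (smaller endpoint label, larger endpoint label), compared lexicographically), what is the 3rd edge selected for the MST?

Kruskal: consider edges lightest-first.
A E (1): add — endpoints in different components.
A B (4): add — endpoints in different components.
B E (4): skip — B and E already connected.
C E (5): add — endpoints in different components.
A D (7): add — endpoints in different components.
C D (7): skip — C and D already connected.
E F (7): add — endpoints in different components.
The 3rd edge added is C E.

C-E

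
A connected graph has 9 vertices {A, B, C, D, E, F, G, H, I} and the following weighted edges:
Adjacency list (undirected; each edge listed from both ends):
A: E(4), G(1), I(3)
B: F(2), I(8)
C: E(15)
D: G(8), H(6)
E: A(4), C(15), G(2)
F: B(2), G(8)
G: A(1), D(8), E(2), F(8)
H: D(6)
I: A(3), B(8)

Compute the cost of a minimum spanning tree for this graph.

45

Grow the tree from B using Prim:
Step 1: frontier [B—F 2, B—I 8] → take B—F (2); add F.
Step 2: frontier [B—I 8, F—G 8] → take F—G (8); add G.
Step 3: frontier [B—I 8, A—G 1, E—G 2, D—G 8] → take A—G (1); add A.
Step 4: frontier [A—I 3, A—E 4, B—I 8, E—G 2, D—G 8] → take E—G (2); add E.
Step 5: frontier [A—I 3, B—I 8, C—E 15, D—G 8] → take A—I (3); add I.
Step 6: frontier [C—E 15, D—G 8] → take D—G (8); add D.
Step 7: frontier [D—H 6, C—E 15] → take D—H (6); add H.
Step 8: frontier [C—E 15] → take C—E (15); add C.
MST edges: B—F, F—G, A—G, E—G, A—I, D—G, D—H, C—E; total weight 2+8+1+2+3+8+6+15 = 45.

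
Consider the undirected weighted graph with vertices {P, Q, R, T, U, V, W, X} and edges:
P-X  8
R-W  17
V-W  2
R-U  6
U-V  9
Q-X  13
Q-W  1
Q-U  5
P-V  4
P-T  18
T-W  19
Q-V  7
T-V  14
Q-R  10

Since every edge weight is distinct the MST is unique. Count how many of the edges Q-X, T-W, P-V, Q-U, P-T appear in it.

2

Kruskal's algorithm — process edges by increasing weight (ties by edge label):
Q-W (1): add — endpoints in different components.
V-W (2): add — endpoints in different components.
P-V (4): add — endpoints in different components.
Q-U (5): add — endpoints in different components.
R-U (6): add — endpoints in different components.
Q-V (7): skip — Q and V already connected.
P-X (8): add — endpoints in different components.
U-V (9): skip — U and V already connected.
Q-R (10): skip — Q and R already connected.
Q-X (13): skip — X and Q already connected.
T-V (14): add — endpoints in different components.
MST edge set: {Q-W, V-W, P-V, Q-U, R-U, P-X, T-V}.
Of the listed edges, {P-V, Q-U} are in the MST → 2.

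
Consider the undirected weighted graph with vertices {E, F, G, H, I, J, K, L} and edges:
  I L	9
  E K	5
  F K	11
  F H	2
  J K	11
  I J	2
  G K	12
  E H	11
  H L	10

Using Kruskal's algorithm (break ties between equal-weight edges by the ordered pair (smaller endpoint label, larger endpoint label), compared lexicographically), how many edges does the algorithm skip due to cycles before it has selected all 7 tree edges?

2

Sort edges by weight, then run Kruskal:
F H (2): add — endpoints in different components.
I J (2): add — endpoints in different components.
E K (5): add — endpoints in different components.
I L (9): add — endpoints in different components.
H L (10): add — endpoints in different components.
E H (11): add — endpoints in different components.
F K (11): skip — F and K already connected.
J K (11): skip — J and K already connected.
G K (12): add — endpoints in different components.
Edges rejected before the tree was complete: 2.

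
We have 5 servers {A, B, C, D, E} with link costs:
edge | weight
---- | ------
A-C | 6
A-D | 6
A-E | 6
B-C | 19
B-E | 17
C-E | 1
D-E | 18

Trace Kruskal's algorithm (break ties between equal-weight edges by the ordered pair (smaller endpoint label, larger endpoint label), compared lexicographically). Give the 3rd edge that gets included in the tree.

Kruskal: consider edges lightest-first.
C-E (1): add — endpoints in different components.
A-C (6): add — endpoints in different components.
A-D (6): add — endpoints in different components.
A-E (6): skip — A and E already connected.
B-E (17): add — endpoints in different components.
The 3rd edge added is A-D.

A-D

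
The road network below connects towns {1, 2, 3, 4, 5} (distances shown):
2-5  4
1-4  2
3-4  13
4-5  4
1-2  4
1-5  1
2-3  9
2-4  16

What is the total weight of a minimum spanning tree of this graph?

16

Prim, starting at 2.
Step 1: frontier [1-2 4, 2-5 4, 2-3 9, 2-4 16] → take 1-2 (4); add 1.
Step 2: frontier [1-5 1, 1-4 2, 2-5 4, 2-3 9, 2-4 16] → take 1-5 (1); add 5.
Step 3: frontier [1-4 2, 2-3 9, 2-4 16, 4-5 4] → take 1-4 (2); add 4.
Step 4: frontier [2-3 9, 3-4 13] → take 2-3 (9); add 3.
MST edges: 1-2, 1-5, 1-4, 2-3; total weight 4+1+2+9 = 16.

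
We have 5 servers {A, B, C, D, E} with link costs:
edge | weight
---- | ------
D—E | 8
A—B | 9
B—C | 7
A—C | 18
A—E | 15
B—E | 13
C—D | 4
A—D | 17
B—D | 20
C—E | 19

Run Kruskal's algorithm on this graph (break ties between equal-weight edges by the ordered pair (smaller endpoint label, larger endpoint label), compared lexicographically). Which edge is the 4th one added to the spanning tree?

Kruskal: consider edges lightest-first.
C—D (4): add. Components now {A} {B} {C,D} {E}
B—C (7): add. Components now {A} {B,C,D} {E}
D—E (8): add. Components now {A} {B,C,D,E}
A—B (9): add. Components now {A,B,C,D,E}
The 4th edge added is A—B.

A-B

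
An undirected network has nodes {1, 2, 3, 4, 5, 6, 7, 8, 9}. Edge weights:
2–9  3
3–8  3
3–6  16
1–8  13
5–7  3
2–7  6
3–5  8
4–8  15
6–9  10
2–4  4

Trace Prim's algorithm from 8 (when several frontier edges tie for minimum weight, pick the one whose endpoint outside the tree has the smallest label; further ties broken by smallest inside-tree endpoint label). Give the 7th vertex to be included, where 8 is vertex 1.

Grow the tree from 8 using Prim:
Step 1: cheapest edge leaving the tree is 3–8 (3); add 3.
Step 2: cheapest edge leaving the tree is 3–5 (8); add 5.
Step 3: cheapest edge leaving the tree is 5–7 (3); add 7.
Step 4: cheapest edge leaving the tree is 2–7 (6); add 2.
Step 5: cheapest edge leaving the tree is 2–9 (3); add 9.
Step 6: cheapest edge leaving the tree is 2–4 (4); add 4.
Step 7: cheapest edge leaving the tree is 6–9 (10); add 6.
Step 8: cheapest edge leaving the tree is 1–8 (13); add 1.
Vertex order: 8, 3, 5, 7, 2, 9, 4, 6, 1. The 7th vertex is 4.

4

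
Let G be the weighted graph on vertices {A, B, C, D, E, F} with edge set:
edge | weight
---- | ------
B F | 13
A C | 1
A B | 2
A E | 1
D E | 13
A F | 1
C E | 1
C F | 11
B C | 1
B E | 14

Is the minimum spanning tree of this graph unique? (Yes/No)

No

Kruskal: consider edges lightest-first.
A C (1): add. Components now {A,C} {B} {D} {E} {F}
A E (1): add. Components now {A,C,E} {B} {D} {F}
A F (1): add. Components now {A,C,E,F} {B} {D}
B C (1): add. Components now {A,B,C,E,F} {D}
C E (1): skip — C and E already connected.
A B (2): skip — A and B already connected.
C F (11): skip — C and F already connected.
B F (13): skip — B and F already connected.
D E (13): add. Components now {A,B,C,D,E,F}
Non-tree edge C E has weight 1, equal to the heaviest edge on its tree cycle — swapping gives another MST of the same weight. Not unique.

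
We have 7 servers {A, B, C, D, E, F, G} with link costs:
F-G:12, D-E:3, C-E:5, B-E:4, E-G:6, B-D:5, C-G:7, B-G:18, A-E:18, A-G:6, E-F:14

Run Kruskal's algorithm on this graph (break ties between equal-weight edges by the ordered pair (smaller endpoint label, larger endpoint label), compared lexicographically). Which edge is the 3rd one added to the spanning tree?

Kruskal: consider edges lightest-first.
D-E (3): add — endpoints in different components.
B-E (4): add — endpoints in different components.
B-D (5): skip — B and D already connected.
C-E (5): add — endpoints in different components.
A-G (6): add — endpoints in different components.
E-G (6): add — endpoints in different components.
C-G (7): skip — C and G already connected.
F-G (12): add — endpoints in different components.
The 3rd edge added is C-E.

C-E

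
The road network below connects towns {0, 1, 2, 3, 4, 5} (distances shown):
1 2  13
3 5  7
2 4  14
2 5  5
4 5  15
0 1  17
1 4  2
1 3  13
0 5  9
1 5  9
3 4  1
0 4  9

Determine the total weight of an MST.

24

Grow the tree from 0 using Prim:
Step 1: frontier [0 4 9, 0 5 9, 0 1 17] → take 0 4 (9); add 4.
Step 2: frontier [0 5 9, 0 1 17, 3 4 1, 1 4 2, 2 4 14, 4 5 15] → take 3 4 (1); add 3.
Step 3: frontier [0 5 9, 0 1 17, 3 5 7, 1 3 13, 1 4 2, 2 4 14, 4 5 15] → take 1 4 (2); add 1.
Step 4: frontier [0 5 9, 1 5 9, 1 2 13, 3 5 7, 2 4 14, 4 5 15] → take 3 5 (7); add 5.
Step 5: frontier [1 2 13, 2 4 14, 2 5 5] → take 2 5 (5); add 2.
MST edges: 0 4, 3 4, 1 4, 3 5, 2 5; total weight 9+1+2+7+5 = 24.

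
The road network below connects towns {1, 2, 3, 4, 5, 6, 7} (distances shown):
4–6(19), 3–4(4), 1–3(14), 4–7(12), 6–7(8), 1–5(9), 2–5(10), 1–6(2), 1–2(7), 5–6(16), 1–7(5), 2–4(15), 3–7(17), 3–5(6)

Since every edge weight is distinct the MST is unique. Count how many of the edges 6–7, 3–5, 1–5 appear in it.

2

Sort edges by weight, then run Kruskal:
1–6 (2): add. Components now {1,6} {2} {3} {4} {5} {7}
3–4 (4): add. Components now {1,6} {2} {3,4} {5} {7}
1–7 (5): add. Components now {1,6,7} {2} {3,4} {5}
3–5 (6): add. Components now {1,6,7} {2} {3,4,5}
1–2 (7): add. Components now {1,2,6,7} {3,4,5}
6–7 (8): skip — 6 and 7 already connected.
1–5 (9): add. Components now {1,2,3,4,5,6,7}
MST edge set: {1–6, 3–4, 1–7, 3–5, 1–2, 1–5}.
Of the listed edges, {3–5, 1–5} are in the MST → 2.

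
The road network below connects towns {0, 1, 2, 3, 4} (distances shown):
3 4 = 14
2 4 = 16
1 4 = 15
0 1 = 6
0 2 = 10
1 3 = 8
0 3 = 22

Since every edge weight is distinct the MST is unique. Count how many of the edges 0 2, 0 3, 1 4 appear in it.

Kruskal's algorithm — process edges by increasing weight (ties by edge label):
0 1 (6): add. Components now {0,1} {2} {3} {4}
1 3 (8): add. Components now {0,1,3} {2} {4}
0 2 (10): add. Components now {0,1,2,3} {4}
3 4 (14): add. Components now {0,1,2,3,4}
MST edge set: {0 1, 1 3, 0 2, 3 4}.
Of the listed edges, {0 2} are in the MST → 1.

1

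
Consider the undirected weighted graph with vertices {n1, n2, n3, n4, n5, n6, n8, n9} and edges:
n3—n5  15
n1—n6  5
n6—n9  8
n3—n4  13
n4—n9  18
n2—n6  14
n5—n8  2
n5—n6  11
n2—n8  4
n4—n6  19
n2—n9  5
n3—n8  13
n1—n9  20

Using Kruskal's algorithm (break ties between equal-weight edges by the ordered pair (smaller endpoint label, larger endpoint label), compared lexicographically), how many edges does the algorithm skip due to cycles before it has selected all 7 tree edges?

1

Sort edges by weight, then run Kruskal:
n5—n8 (2): add — endpoints in different components.
n2—n8 (4): add — endpoints in different components.
n1—n6 (5): add — endpoints in different components.
n2—n9 (5): add — endpoints in different components.
n6—n9 (8): add — endpoints in different components.
n5—n6 (11): skip — n6 and n5 already connected.
n3—n4 (13): add — endpoints in different components.
n3—n8 (13): add — endpoints in different components.
Edges rejected before the tree was complete: 1.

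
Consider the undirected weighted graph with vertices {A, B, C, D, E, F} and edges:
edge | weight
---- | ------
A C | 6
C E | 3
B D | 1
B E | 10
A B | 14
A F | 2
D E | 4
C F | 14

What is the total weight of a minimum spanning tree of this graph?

Prim's algorithm from F:
Step 1: frontier [A F 2, C F 14] → take A F (2); add A.
Step 2: frontier [A C 6, A B 14, C F 14] → take A C (6); add C.
Step 3: frontier [A B 14, C E 3] → take C E (3); add E.
Step 4: frontier [A B 14, D E 4, B E 10] → take D E (4); add D.
Step 5: frontier [A B 14, B D 1, B E 10] → take B D (1); add B.
MST edges: A F, A C, C E, D E, B D; total weight 2+6+3+4+1 = 16.

16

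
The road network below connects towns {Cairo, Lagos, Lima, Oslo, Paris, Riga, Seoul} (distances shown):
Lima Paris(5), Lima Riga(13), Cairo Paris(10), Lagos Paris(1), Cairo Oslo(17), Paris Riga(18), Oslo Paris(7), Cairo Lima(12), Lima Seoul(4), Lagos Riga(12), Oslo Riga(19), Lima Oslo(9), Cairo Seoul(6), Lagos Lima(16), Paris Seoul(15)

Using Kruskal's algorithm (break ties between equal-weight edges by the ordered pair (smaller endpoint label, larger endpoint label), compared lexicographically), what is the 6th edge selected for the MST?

Lagos-Riga

Kruskal's algorithm — process edges by increasing weight (ties by edge label):
Lagos Paris (1): add. Components now {Cairo} {Lagos,Paris} {Oslo} {Lima} {Riga} {Seoul}
Lima Seoul (4): add. Components now {Cairo} {Lagos,Paris} {Oslo} {Lima,Seoul} {Riga}
Lima Paris (5): add. Components now {Cairo} {Lagos,Lima,Paris,Seoul} {Oslo} {Riga}
Cairo Seoul (6): add. Components now {Cairo,Lagos,Lima,Paris,Seoul} {Oslo} {Riga}
Oslo Paris (7): add. Components now {Cairo,Lagos,Lima,Oslo,Paris,Seoul} {Riga}
Lima Oslo (9): skip — Oslo and Lima already connected.
Cairo Paris (10): skip — Cairo and Paris already connected.
Cairo Lima (12): skip — Cairo and Lima already connected.
Lagos Riga (12): add. Components now {Cairo,Lagos,Lima,Oslo,Paris,Riga,Seoul}
The 6th edge added is Lagos Riga.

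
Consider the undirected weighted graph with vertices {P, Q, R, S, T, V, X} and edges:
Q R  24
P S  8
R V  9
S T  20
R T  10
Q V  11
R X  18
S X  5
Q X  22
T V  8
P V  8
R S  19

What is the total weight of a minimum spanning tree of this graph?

Prim, starting at R.
Step 1: frontier [R V 9, R T 10, R X 18, R S 19, Q R 24] → take R V (9); add V.
Step 2: frontier [R T 10, R X 18, R S 19, Q R 24, P V 8, T V 8, Q V 11] → take P V (8); add P.
Step 3: frontier [P S 8, R T 10, R X 18, R S 19, Q R 24, T V 8, Q V 11] → take P S (8); add S.
Step 4: frontier [R T 10, R X 18, Q R 24, S X 5, S T 20, T V 8, Q V 11] → take S X (5); add X.
Step 5: frontier [R T 10, Q R 24, S T 20, T V 8, Q V 11, Q X 22] → take T V (8); add T.
Step 6: frontier [Q R 24, Q V 11, Q X 22] → take Q V (11); add Q.
MST edges: R V, P V, P S, S X, T V, Q V; total weight 9+8+8+5+8+11 = 49.

49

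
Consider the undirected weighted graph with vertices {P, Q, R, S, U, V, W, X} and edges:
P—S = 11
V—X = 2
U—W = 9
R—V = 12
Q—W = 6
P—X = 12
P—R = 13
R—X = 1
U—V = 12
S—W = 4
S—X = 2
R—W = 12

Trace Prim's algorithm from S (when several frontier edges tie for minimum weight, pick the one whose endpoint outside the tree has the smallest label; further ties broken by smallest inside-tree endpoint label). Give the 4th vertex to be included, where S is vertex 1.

V

Prim, starting at S.
Step 1: cheapest edge leaving the tree is S—X (2); add X.
Step 2: cheapest edge leaving the tree is R—X (1); add R.
Step 3: cheapest edge leaving the tree is V—X (2); add V.
Step 4: cheapest edge leaving the tree is S—W (4); add W.
Step 5: cheapest edge leaving the tree is Q—W (6); add Q.
Step 6: cheapest edge leaving the tree is U—W (9); add U.
Step 7: cheapest edge leaving the tree is P—S (11); add P.
Vertex order: S, X, R, V, W, Q, U, P. The 4th vertex is V.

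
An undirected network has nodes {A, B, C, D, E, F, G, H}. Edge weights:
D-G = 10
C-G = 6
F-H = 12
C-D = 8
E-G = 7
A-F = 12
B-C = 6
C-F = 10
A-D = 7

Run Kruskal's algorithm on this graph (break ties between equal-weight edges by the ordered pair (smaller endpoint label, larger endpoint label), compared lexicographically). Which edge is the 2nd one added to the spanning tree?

C-G

Kruskal's algorithm — process edges by increasing weight (ties by edge label):
B-C (6): add — endpoints in different components.
C-G (6): add — endpoints in different components.
A-D (7): add — endpoints in different components.
E-G (7): add — endpoints in different components.
C-D (8): add — endpoints in different components.
C-F (10): add — endpoints in different components.
D-G (10): skip — D and G already connected.
A-F (12): skip — A and F already connected.
F-H (12): add — endpoints in different components.
The 2nd edge added is C-G.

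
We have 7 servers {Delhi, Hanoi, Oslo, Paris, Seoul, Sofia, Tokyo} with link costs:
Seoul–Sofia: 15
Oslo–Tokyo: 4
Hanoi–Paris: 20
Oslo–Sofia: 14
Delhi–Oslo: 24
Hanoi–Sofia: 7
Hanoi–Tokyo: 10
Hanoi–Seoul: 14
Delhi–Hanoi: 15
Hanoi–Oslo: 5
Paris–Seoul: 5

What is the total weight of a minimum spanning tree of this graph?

Kruskal: consider edges lightest-first.
Oslo–Tokyo (4): add — endpoints in different components.
Hanoi–Oslo (5): add — endpoints in different components.
Paris–Seoul (5): add — endpoints in different components.
Hanoi–Sofia (7): add — endpoints in different components.
Hanoi–Tokyo (10): skip — Hanoi and Tokyo already connected.
Hanoi–Seoul (14): add — endpoints in different components.
Oslo–Sofia (14): skip — Sofia and Oslo already connected.
Delhi–Hanoi (15): add — endpoints in different components.
MST edges: Oslo–Tokyo, Hanoi–Oslo, Paris–Seoul, Hanoi–Sofia, Hanoi–Seoul, Delhi–Hanoi; total weight 4+5+5+7+14+15 = 50.

50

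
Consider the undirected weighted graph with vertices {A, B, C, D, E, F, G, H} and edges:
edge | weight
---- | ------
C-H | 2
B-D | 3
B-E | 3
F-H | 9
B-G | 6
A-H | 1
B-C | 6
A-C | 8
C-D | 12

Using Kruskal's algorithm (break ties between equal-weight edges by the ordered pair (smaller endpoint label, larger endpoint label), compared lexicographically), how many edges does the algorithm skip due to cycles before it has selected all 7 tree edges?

1

Kruskal: consider edges lightest-first.
A-H (1): add — endpoints in different components.
C-H (2): add — endpoints in different components.
B-D (3): add — endpoints in different components.
B-E (3): add — endpoints in different components.
B-C (6): add — endpoints in different components.
B-G (6): add — endpoints in different components.
A-C (8): skip — A and C already connected.
F-H (9): add — endpoints in different components.
Edges rejected before the tree was complete: 1.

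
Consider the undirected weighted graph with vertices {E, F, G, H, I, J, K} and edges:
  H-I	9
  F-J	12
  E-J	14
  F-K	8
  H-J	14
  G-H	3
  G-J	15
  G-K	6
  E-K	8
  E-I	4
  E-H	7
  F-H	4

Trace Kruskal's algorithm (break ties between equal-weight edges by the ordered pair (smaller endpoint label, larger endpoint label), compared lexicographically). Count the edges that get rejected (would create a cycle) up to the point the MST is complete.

Kruskal: consider edges lightest-first.
G-H (3): add. Components now {E} {F} {G,H} {I} {J} {K}
E-I (4): add. Components now {E,I} {F} {G,H} {J} {K}
F-H (4): add. Components now {E,I} {F,G,H} {J} {K}
G-K (6): add. Components now {E,I} {F,G,H,K} {J}
E-H (7): add. Components now {E,F,G,H,I,K} {J}
E-K (8): skip — E and K already connected.
F-K (8): skip — F and K already connected.
H-I (9): skip — H and I already connected.
F-J (12): add. Components now {E,F,G,H,I,J,K}
Edges rejected before the tree was complete: 3.

3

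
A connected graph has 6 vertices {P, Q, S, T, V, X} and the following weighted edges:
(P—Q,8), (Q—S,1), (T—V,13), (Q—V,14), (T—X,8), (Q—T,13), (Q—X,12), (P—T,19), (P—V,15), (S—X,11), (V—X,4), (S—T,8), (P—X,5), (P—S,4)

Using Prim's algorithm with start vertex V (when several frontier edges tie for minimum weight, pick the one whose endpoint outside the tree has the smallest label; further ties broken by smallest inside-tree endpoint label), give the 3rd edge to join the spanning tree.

Grow the tree from V using Prim:
Step 1: cheapest edge leaving the tree is V—X (4); add X.
Step 2: cheapest edge leaving the tree is P—X (5); add P.
Step 3: cheapest edge leaving the tree is P—S (4); add S.
Step 4: cheapest edge leaving the tree is Q—S (1); add Q.
Step 5: cheapest edge leaving the tree is S—T (8); add T.
The 3rd edge added is P—S.

P-S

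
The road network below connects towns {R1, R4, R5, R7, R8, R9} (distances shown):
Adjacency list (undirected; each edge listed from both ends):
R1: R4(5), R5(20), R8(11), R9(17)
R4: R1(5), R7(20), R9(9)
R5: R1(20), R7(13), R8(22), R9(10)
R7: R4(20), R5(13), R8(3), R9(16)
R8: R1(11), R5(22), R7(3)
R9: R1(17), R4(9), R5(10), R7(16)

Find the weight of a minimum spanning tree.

Prim, starting at R9.
Step 1: cheapest edge leaving the tree is R4–R9 (9); add R4.
Step 2: cheapest edge leaving the tree is R1–R4 (5); add R1.
Step 3: cheapest edge leaving the tree is R5–R9 (10); add R5.
Step 4: cheapest edge leaving the tree is R1–R8 (11); add R8.
Step 5: cheapest edge leaving the tree is R7–R8 (3); add R7.
MST edges: R4–R9, R1–R4, R5–R9, R1–R8, R7–R8; total weight 9+5+10+11+3 = 38.

38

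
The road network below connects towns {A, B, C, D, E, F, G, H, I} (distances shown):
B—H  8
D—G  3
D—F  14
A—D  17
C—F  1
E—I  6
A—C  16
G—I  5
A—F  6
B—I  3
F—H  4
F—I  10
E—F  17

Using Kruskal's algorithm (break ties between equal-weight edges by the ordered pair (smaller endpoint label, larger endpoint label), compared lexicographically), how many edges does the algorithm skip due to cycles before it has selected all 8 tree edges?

0

Sort edges by weight, then run Kruskal:
C—F (1): add — endpoints in different components.
B—I (3): add — endpoints in different components.
D—G (3): add — endpoints in different components.
F—H (4): add — endpoints in different components.
G—I (5): add — endpoints in different components.
A—F (6): add — endpoints in different components.
E—I (6): add — endpoints in different components.
B—H (8): add — endpoints in different components.
Edges rejected before the tree was complete: 0.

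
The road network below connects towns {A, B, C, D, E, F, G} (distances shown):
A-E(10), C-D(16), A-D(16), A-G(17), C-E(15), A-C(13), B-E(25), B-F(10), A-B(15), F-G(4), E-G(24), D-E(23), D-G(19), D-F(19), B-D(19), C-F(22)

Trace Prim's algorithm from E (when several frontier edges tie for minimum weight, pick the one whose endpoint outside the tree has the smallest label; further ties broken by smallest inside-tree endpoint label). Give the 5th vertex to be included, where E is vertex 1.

Prim's algorithm from E:
Step 1: cheapest edge leaving the tree is A-E (10); add A.
Step 2: cheapest edge leaving the tree is A-C (13); add C.
Step 3: cheapest edge leaving the tree is A-B (15); add B.
Step 4: cheapest edge leaving the tree is B-F (10); add F.
Step 5: cheapest edge leaving the tree is F-G (4); add G.
Step 6: cheapest edge leaving the tree is A-D (16); add D.
Vertex order: E, A, C, B, F, G, D. The 5th vertex is F.

F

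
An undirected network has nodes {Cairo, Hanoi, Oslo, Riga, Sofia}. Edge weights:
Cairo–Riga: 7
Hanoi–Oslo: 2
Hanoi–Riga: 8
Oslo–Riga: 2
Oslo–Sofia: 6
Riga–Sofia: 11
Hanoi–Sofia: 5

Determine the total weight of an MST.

Prim, starting at Riga.
Step 1: cheapest edge leaving the tree is Oslo–Riga (2); add Oslo.
Step 2: cheapest edge leaving the tree is Hanoi–Oslo (2); add Hanoi.
Step 3: cheapest edge leaving the tree is Hanoi–Sofia (5); add Sofia.
Step 4: cheapest edge leaving the tree is Cairo–Riga (7); add Cairo.
MST edges: Oslo–Riga, Hanoi–Oslo, Hanoi–Sofia, Cairo–Riga; total weight 2+2+5+7 = 16.

16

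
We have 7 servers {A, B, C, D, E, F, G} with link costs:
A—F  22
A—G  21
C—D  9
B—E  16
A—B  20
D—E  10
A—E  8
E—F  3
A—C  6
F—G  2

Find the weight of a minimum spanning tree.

44

Kruskal's algorithm — process edges by increasing weight (ties by edge label):
F—G (2): add — endpoints in different components.
E—F (3): add — endpoints in different components.
A—C (6): add — endpoints in different components.
A—E (8): add — endpoints in different components.
C—D (9): add — endpoints in different components.
D—E (10): skip — D and E already connected.
B—E (16): add — endpoints in different components.
MST edges: F—G, E—F, A—C, A—E, C—D, B—E; total weight 2+3+6+8+9+16 = 44.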